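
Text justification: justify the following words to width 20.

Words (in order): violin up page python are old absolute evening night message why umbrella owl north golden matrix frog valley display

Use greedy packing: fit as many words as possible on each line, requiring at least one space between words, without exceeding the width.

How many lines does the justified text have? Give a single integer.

Answer: 7

Derivation:
Line 1: ['violin', 'up', 'page'] (min_width=14, slack=6)
Line 2: ['python', 'are', 'old'] (min_width=14, slack=6)
Line 3: ['absolute', 'evening'] (min_width=16, slack=4)
Line 4: ['night', 'message', 'why'] (min_width=17, slack=3)
Line 5: ['umbrella', 'owl', 'north'] (min_width=18, slack=2)
Line 6: ['golden', 'matrix', 'frog'] (min_width=18, slack=2)
Line 7: ['valley', 'display'] (min_width=14, slack=6)
Total lines: 7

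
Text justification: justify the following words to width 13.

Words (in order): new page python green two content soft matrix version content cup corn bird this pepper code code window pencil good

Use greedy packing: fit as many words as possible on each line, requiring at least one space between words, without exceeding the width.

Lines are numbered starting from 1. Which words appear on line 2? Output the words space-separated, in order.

Answer: python green

Derivation:
Line 1: ['new', 'page'] (min_width=8, slack=5)
Line 2: ['python', 'green'] (min_width=12, slack=1)
Line 3: ['two', 'content'] (min_width=11, slack=2)
Line 4: ['soft', 'matrix'] (min_width=11, slack=2)
Line 5: ['version'] (min_width=7, slack=6)
Line 6: ['content', 'cup'] (min_width=11, slack=2)
Line 7: ['corn', 'bird'] (min_width=9, slack=4)
Line 8: ['this', 'pepper'] (min_width=11, slack=2)
Line 9: ['code', 'code'] (min_width=9, slack=4)
Line 10: ['window', 'pencil'] (min_width=13, slack=0)
Line 11: ['good'] (min_width=4, slack=9)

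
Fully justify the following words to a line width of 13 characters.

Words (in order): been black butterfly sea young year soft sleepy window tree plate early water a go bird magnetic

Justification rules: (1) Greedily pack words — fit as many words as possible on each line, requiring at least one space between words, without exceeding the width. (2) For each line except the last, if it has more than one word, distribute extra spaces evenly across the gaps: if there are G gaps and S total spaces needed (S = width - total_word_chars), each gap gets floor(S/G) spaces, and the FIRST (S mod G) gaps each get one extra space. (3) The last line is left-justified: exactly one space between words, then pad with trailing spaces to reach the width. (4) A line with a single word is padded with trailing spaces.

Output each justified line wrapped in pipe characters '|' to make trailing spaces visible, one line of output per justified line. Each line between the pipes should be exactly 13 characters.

Answer: |been    black|
|butterfly sea|
|young    year|
|soft   sleepy|
|window   tree|
|plate   early|
|water   a  go|
|bird magnetic|

Derivation:
Line 1: ['been', 'black'] (min_width=10, slack=3)
Line 2: ['butterfly', 'sea'] (min_width=13, slack=0)
Line 3: ['young', 'year'] (min_width=10, slack=3)
Line 4: ['soft', 'sleepy'] (min_width=11, slack=2)
Line 5: ['window', 'tree'] (min_width=11, slack=2)
Line 6: ['plate', 'early'] (min_width=11, slack=2)
Line 7: ['water', 'a', 'go'] (min_width=10, slack=3)
Line 8: ['bird', 'magnetic'] (min_width=13, slack=0)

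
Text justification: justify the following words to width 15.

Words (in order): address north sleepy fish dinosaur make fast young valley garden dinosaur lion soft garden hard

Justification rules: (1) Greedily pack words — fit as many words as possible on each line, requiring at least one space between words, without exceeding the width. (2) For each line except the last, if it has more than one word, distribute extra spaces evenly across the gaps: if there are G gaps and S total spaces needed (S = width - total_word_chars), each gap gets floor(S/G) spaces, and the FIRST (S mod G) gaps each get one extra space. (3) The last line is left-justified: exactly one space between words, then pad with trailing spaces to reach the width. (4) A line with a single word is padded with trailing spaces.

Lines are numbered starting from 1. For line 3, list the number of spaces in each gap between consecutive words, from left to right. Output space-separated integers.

Answer: 3

Derivation:
Line 1: ['address', 'north'] (min_width=13, slack=2)
Line 2: ['sleepy', 'fish'] (min_width=11, slack=4)
Line 3: ['dinosaur', 'make'] (min_width=13, slack=2)
Line 4: ['fast', 'young'] (min_width=10, slack=5)
Line 5: ['valley', 'garden'] (min_width=13, slack=2)
Line 6: ['dinosaur', 'lion'] (min_width=13, slack=2)
Line 7: ['soft', 'garden'] (min_width=11, slack=4)
Line 8: ['hard'] (min_width=4, slack=11)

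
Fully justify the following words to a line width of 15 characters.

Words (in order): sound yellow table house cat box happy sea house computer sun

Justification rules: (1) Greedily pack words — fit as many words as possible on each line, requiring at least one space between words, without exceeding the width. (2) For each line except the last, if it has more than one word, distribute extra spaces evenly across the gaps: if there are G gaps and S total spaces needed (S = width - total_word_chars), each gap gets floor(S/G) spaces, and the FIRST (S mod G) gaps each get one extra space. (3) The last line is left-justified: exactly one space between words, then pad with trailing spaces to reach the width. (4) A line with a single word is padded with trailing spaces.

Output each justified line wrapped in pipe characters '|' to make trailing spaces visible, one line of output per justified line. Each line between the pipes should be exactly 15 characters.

Answer: |sound    yellow|
|table house cat|
|box  happy  sea|
|house  computer|
|sun            |

Derivation:
Line 1: ['sound', 'yellow'] (min_width=12, slack=3)
Line 2: ['table', 'house', 'cat'] (min_width=15, slack=0)
Line 3: ['box', 'happy', 'sea'] (min_width=13, slack=2)
Line 4: ['house', 'computer'] (min_width=14, slack=1)
Line 5: ['sun'] (min_width=3, slack=12)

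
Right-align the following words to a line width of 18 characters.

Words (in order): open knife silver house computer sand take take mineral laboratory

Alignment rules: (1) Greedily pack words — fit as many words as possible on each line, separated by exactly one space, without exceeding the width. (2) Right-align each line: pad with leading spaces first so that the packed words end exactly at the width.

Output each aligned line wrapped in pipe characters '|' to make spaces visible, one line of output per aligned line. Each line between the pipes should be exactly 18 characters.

Answer: | open knife silver|
|    house computer|
|    sand take take|
|mineral laboratory|

Derivation:
Line 1: ['open', 'knife', 'silver'] (min_width=17, slack=1)
Line 2: ['house', 'computer'] (min_width=14, slack=4)
Line 3: ['sand', 'take', 'take'] (min_width=14, slack=4)
Line 4: ['mineral', 'laboratory'] (min_width=18, slack=0)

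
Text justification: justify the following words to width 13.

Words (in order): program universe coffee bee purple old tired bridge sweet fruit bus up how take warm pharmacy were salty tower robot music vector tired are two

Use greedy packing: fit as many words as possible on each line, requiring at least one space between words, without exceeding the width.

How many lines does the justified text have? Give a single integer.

Answer: 13

Derivation:
Line 1: ['program'] (min_width=7, slack=6)
Line 2: ['universe'] (min_width=8, slack=5)
Line 3: ['coffee', 'bee'] (min_width=10, slack=3)
Line 4: ['purple', 'old'] (min_width=10, slack=3)
Line 5: ['tired', 'bridge'] (min_width=12, slack=1)
Line 6: ['sweet', 'fruit'] (min_width=11, slack=2)
Line 7: ['bus', 'up', 'how'] (min_width=10, slack=3)
Line 8: ['take', 'warm'] (min_width=9, slack=4)
Line 9: ['pharmacy', 'were'] (min_width=13, slack=0)
Line 10: ['salty', 'tower'] (min_width=11, slack=2)
Line 11: ['robot', 'music'] (min_width=11, slack=2)
Line 12: ['vector', 'tired'] (min_width=12, slack=1)
Line 13: ['are', 'two'] (min_width=7, slack=6)
Total lines: 13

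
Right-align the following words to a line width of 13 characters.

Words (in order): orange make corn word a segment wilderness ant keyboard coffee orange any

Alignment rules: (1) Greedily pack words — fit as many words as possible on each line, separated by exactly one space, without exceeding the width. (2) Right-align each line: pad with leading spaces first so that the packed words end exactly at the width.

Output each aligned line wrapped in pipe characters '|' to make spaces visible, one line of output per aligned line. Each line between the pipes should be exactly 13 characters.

Answer: |  orange make|
|  corn word a|
|      segment|
|   wilderness|
| ant keyboard|
|coffee orange|
|          any|

Derivation:
Line 1: ['orange', 'make'] (min_width=11, slack=2)
Line 2: ['corn', 'word', 'a'] (min_width=11, slack=2)
Line 3: ['segment'] (min_width=7, slack=6)
Line 4: ['wilderness'] (min_width=10, slack=3)
Line 5: ['ant', 'keyboard'] (min_width=12, slack=1)
Line 6: ['coffee', 'orange'] (min_width=13, slack=0)
Line 7: ['any'] (min_width=3, slack=10)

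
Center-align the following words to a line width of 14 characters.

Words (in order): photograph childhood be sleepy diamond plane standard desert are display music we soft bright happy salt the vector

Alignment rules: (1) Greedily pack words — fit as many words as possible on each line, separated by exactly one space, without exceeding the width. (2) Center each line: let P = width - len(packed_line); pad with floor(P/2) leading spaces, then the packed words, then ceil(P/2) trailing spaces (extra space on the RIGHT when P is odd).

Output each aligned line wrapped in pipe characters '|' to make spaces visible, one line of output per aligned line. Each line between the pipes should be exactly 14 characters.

Line 1: ['photograph'] (min_width=10, slack=4)
Line 2: ['childhood', 'be'] (min_width=12, slack=2)
Line 3: ['sleepy', 'diamond'] (min_width=14, slack=0)
Line 4: ['plane', 'standard'] (min_width=14, slack=0)
Line 5: ['desert', 'are'] (min_width=10, slack=4)
Line 6: ['display', 'music'] (min_width=13, slack=1)
Line 7: ['we', 'soft', 'bright'] (min_width=14, slack=0)
Line 8: ['happy', 'salt', 'the'] (min_width=14, slack=0)
Line 9: ['vector'] (min_width=6, slack=8)

Answer: |  photograph  |
| childhood be |
|sleepy diamond|
|plane standard|
|  desert are  |
|display music |
|we soft bright|
|happy salt the|
|    vector    |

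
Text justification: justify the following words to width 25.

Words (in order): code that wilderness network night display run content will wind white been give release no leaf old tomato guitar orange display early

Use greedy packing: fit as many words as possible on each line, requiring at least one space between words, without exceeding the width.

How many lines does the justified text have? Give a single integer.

Line 1: ['code', 'that', 'wilderness'] (min_width=20, slack=5)
Line 2: ['network', 'night', 'display', 'run'] (min_width=25, slack=0)
Line 3: ['content', 'will', 'wind', 'white'] (min_width=23, slack=2)
Line 4: ['been', 'give', 'release', 'no', 'leaf'] (min_width=25, slack=0)
Line 5: ['old', 'tomato', 'guitar', 'orange'] (min_width=24, slack=1)
Line 6: ['display', 'early'] (min_width=13, slack=12)
Total lines: 6

Answer: 6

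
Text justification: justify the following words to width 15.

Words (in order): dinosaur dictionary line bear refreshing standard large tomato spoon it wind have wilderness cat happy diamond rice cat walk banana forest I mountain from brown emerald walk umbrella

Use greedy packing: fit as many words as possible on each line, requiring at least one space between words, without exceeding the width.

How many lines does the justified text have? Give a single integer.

Answer: 13

Derivation:
Line 1: ['dinosaur'] (min_width=8, slack=7)
Line 2: ['dictionary', 'line'] (min_width=15, slack=0)
Line 3: ['bear', 'refreshing'] (min_width=15, slack=0)
Line 4: ['standard', 'large'] (min_width=14, slack=1)
Line 5: ['tomato', 'spoon', 'it'] (min_width=15, slack=0)
Line 6: ['wind', 'have'] (min_width=9, slack=6)
Line 7: ['wilderness', 'cat'] (min_width=14, slack=1)
Line 8: ['happy', 'diamond'] (min_width=13, slack=2)
Line 9: ['rice', 'cat', 'walk'] (min_width=13, slack=2)
Line 10: ['banana', 'forest', 'I'] (min_width=15, slack=0)
Line 11: ['mountain', 'from'] (min_width=13, slack=2)
Line 12: ['brown', 'emerald'] (min_width=13, slack=2)
Line 13: ['walk', 'umbrella'] (min_width=13, slack=2)
Total lines: 13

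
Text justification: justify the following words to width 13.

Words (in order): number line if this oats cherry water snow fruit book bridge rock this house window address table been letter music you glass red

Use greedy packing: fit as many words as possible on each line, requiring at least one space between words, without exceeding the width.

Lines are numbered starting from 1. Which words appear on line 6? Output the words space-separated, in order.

Answer: rock this

Derivation:
Line 1: ['number', 'line'] (min_width=11, slack=2)
Line 2: ['if', 'this', 'oats'] (min_width=12, slack=1)
Line 3: ['cherry', 'water'] (min_width=12, slack=1)
Line 4: ['snow', 'fruit'] (min_width=10, slack=3)
Line 5: ['book', 'bridge'] (min_width=11, slack=2)
Line 6: ['rock', 'this'] (min_width=9, slack=4)
Line 7: ['house', 'window'] (min_width=12, slack=1)
Line 8: ['address', 'table'] (min_width=13, slack=0)
Line 9: ['been', 'letter'] (min_width=11, slack=2)
Line 10: ['music', 'you'] (min_width=9, slack=4)
Line 11: ['glass', 'red'] (min_width=9, slack=4)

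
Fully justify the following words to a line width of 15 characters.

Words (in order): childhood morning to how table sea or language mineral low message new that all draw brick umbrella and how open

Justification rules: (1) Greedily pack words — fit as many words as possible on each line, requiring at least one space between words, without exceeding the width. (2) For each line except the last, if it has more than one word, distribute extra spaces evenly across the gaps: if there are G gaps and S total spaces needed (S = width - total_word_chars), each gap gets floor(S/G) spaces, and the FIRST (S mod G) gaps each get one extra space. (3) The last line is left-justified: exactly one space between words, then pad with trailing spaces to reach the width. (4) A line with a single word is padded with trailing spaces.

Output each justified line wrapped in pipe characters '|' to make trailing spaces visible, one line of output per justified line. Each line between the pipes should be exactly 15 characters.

Line 1: ['childhood'] (min_width=9, slack=6)
Line 2: ['morning', 'to', 'how'] (min_width=14, slack=1)
Line 3: ['table', 'sea', 'or'] (min_width=12, slack=3)
Line 4: ['language'] (min_width=8, slack=7)
Line 5: ['mineral', 'low'] (min_width=11, slack=4)
Line 6: ['message', 'new'] (min_width=11, slack=4)
Line 7: ['that', 'all', 'draw'] (min_width=13, slack=2)
Line 8: ['brick', 'umbrella'] (min_width=14, slack=1)
Line 9: ['and', 'how', 'open'] (min_width=12, slack=3)

Answer: |childhood      |
|morning  to how|
|table   sea  or|
|language       |
|mineral     low|
|message     new|
|that  all  draw|
|brick  umbrella|
|and how open   |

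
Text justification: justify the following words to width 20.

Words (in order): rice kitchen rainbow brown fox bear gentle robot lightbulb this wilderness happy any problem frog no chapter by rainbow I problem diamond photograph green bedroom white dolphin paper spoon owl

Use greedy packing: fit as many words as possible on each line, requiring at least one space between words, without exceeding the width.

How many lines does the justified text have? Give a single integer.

Answer: 12

Derivation:
Line 1: ['rice', 'kitchen', 'rainbow'] (min_width=20, slack=0)
Line 2: ['brown', 'fox', 'bear'] (min_width=14, slack=6)
Line 3: ['gentle', 'robot'] (min_width=12, slack=8)
Line 4: ['lightbulb', 'this'] (min_width=14, slack=6)
Line 5: ['wilderness', 'happy', 'any'] (min_width=20, slack=0)
Line 6: ['problem', 'frog', 'no'] (min_width=15, slack=5)
Line 7: ['chapter', 'by', 'rainbow', 'I'] (min_width=20, slack=0)
Line 8: ['problem', 'diamond'] (min_width=15, slack=5)
Line 9: ['photograph', 'green'] (min_width=16, slack=4)
Line 10: ['bedroom', 'white'] (min_width=13, slack=7)
Line 11: ['dolphin', 'paper', 'spoon'] (min_width=19, slack=1)
Line 12: ['owl'] (min_width=3, slack=17)
Total lines: 12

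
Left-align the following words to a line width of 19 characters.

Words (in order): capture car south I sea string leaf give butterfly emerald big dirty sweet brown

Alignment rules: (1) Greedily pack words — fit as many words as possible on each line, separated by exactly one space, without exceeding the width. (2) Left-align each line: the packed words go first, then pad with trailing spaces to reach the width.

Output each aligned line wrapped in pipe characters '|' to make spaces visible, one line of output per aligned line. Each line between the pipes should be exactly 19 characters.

Line 1: ['capture', 'car', 'south', 'I'] (min_width=19, slack=0)
Line 2: ['sea', 'string', 'leaf'] (min_width=15, slack=4)
Line 3: ['give', 'butterfly'] (min_width=14, slack=5)
Line 4: ['emerald', 'big', 'dirty'] (min_width=17, slack=2)
Line 5: ['sweet', 'brown'] (min_width=11, slack=8)

Answer: |capture car south I|
|sea string leaf    |
|give butterfly     |
|emerald big dirty  |
|sweet brown        |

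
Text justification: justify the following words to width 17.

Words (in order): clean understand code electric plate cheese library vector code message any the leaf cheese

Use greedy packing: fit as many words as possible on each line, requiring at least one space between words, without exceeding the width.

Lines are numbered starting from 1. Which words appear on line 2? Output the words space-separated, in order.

Line 1: ['clean', 'understand'] (min_width=16, slack=1)
Line 2: ['code', 'electric'] (min_width=13, slack=4)
Line 3: ['plate', 'cheese'] (min_width=12, slack=5)
Line 4: ['library', 'vector'] (min_width=14, slack=3)
Line 5: ['code', 'message', 'any'] (min_width=16, slack=1)
Line 6: ['the', 'leaf', 'cheese'] (min_width=15, slack=2)

Answer: code electric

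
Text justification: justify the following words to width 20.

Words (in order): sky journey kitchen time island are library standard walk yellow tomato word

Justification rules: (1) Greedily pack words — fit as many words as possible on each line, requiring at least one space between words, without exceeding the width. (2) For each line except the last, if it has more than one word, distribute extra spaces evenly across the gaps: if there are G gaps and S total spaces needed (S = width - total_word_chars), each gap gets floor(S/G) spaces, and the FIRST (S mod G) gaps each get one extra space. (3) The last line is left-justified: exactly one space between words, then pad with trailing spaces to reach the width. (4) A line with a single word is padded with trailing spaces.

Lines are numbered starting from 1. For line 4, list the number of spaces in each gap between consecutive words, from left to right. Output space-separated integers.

Answer: 2 2

Derivation:
Line 1: ['sky', 'journey', 'kitchen'] (min_width=19, slack=1)
Line 2: ['time', 'island', 'are'] (min_width=15, slack=5)
Line 3: ['library', 'standard'] (min_width=16, slack=4)
Line 4: ['walk', 'yellow', 'tomato'] (min_width=18, slack=2)
Line 5: ['word'] (min_width=4, slack=16)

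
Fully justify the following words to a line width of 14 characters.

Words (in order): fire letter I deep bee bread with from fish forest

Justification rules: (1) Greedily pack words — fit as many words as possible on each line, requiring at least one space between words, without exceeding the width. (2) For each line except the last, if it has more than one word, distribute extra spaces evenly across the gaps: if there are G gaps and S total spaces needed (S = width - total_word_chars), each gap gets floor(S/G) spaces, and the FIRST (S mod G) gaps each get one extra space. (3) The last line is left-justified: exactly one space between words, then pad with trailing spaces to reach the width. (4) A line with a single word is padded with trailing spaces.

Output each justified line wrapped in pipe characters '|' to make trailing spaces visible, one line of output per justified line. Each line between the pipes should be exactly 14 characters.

Answer: |fire  letter I|
|deep bee bread|
|with from fish|
|forest        |

Derivation:
Line 1: ['fire', 'letter', 'I'] (min_width=13, slack=1)
Line 2: ['deep', 'bee', 'bread'] (min_width=14, slack=0)
Line 3: ['with', 'from', 'fish'] (min_width=14, slack=0)
Line 4: ['forest'] (min_width=6, slack=8)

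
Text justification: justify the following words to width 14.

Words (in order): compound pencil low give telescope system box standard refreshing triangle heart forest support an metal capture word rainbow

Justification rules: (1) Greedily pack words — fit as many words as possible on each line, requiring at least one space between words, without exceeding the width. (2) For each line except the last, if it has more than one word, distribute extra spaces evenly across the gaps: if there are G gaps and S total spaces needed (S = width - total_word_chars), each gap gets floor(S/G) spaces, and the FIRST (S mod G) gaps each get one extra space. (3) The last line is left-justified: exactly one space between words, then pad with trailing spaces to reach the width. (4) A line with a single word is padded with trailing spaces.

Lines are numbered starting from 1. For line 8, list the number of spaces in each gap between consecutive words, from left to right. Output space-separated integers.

Answer: 1

Derivation:
Line 1: ['compound'] (min_width=8, slack=6)
Line 2: ['pencil', 'low'] (min_width=10, slack=4)
Line 3: ['give', 'telescope'] (min_width=14, slack=0)
Line 4: ['system', 'box'] (min_width=10, slack=4)
Line 5: ['standard'] (min_width=8, slack=6)
Line 6: ['refreshing'] (min_width=10, slack=4)
Line 7: ['triangle', 'heart'] (min_width=14, slack=0)
Line 8: ['forest', 'support'] (min_width=14, slack=0)
Line 9: ['an', 'metal'] (min_width=8, slack=6)
Line 10: ['capture', 'word'] (min_width=12, slack=2)
Line 11: ['rainbow'] (min_width=7, slack=7)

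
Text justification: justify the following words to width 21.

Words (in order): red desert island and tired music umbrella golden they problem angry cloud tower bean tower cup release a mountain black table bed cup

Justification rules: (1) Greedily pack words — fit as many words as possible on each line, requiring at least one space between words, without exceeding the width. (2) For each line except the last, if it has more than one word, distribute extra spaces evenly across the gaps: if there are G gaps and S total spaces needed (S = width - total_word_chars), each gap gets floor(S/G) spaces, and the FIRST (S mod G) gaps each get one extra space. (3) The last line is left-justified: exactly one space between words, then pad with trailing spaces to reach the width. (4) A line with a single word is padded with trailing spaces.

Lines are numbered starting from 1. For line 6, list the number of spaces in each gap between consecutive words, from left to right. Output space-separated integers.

Answer: 3 2

Derivation:
Line 1: ['red', 'desert', 'island', 'and'] (min_width=21, slack=0)
Line 2: ['tired', 'music', 'umbrella'] (min_width=20, slack=1)
Line 3: ['golden', 'they', 'problem'] (min_width=19, slack=2)
Line 4: ['angry', 'cloud', 'tower'] (min_width=17, slack=4)
Line 5: ['bean', 'tower', 'cup'] (min_width=14, slack=7)
Line 6: ['release', 'a', 'mountain'] (min_width=18, slack=3)
Line 7: ['black', 'table', 'bed', 'cup'] (min_width=19, slack=2)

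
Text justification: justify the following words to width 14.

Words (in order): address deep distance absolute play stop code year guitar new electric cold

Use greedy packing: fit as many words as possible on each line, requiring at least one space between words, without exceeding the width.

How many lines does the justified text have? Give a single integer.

Answer: 6

Derivation:
Line 1: ['address', 'deep'] (min_width=12, slack=2)
Line 2: ['distance'] (min_width=8, slack=6)
Line 3: ['absolute', 'play'] (min_width=13, slack=1)
Line 4: ['stop', 'code', 'year'] (min_width=14, slack=0)
Line 5: ['guitar', 'new'] (min_width=10, slack=4)
Line 6: ['electric', 'cold'] (min_width=13, slack=1)
Total lines: 6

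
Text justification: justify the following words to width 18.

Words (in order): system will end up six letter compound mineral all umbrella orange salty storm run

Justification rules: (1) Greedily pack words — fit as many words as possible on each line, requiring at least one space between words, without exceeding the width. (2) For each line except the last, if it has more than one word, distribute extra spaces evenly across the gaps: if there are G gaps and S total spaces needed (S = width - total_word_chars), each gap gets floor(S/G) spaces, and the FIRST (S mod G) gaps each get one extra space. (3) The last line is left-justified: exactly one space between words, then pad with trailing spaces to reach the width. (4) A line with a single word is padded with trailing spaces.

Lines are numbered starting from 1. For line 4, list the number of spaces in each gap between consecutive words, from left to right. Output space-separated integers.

Line 1: ['system', 'will', 'end', 'up'] (min_width=18, slack=0)
Line 2: ['six', 'letter'] (min_width=10, slack=8)
Line 3: ['compound', 'mineral'] (min_width=16, slack=2)
Line 4: ['all', 'umbrella'] (min_width=12, slack=6)
Line 5: ['orange', 'salty', 'storm'] (min_width=18, slack=0)
Line 6: ['run'] (min_width=3, slack=15)

Answer: 7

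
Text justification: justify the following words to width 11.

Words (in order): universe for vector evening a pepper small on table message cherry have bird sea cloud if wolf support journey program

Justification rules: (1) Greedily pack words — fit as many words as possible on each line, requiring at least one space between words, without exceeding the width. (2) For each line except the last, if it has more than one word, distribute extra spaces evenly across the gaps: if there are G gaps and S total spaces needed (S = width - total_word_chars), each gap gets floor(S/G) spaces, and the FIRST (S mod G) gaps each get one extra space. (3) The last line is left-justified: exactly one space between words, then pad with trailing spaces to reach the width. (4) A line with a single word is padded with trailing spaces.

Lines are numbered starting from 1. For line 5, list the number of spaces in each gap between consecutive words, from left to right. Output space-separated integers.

Line 1: ['universe'] (min_width=8, slack=3)
Line 2: ['for', 'vector'] (min_width=10, slack=1)
Line 3: ['evening', 'a'] (min_width=9, slack=2)
Line 4: ['pepper'] (min_width=6, slack=5)
Line 5: ['small', 'on'] (min_width=8, slack=3)
Line 6: ['table'] (min_width=5, slack=6)
Line 7: ['message'] (min_width=7, slack=4)
Line 8: ['cherry', 'have'] (min_width=11, slack=0)
Line 9: ['bird', 'sea'] (min_width=8, slack=3)
Line 10: ['cloud', 'if'] (min_width=8, slack=3)
Line 11: ['wolf'] (min_width=4, slack=7)
Line 12: ['support'] (min_width=7, slack=4)
Line 13: ['journey'] (min_width=7, slack=4)
Line 14: ['program'] (min_width=7, slack=4)

Answer: 4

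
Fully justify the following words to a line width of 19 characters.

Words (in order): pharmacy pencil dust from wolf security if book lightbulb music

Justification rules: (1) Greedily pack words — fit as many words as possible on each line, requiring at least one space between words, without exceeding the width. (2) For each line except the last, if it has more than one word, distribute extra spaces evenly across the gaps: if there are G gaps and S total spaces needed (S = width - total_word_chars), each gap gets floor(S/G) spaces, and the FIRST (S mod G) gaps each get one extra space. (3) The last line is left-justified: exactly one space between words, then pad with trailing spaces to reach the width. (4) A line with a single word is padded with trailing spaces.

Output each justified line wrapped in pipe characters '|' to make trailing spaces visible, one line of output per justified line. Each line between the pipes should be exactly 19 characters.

Line 1: ['pharmacy', 'pencil'] (min_width=15, slack=4)
Line 2: ['dust', 'from', 'wolf'] (min_width=14, slack=5)
Line 3: ['security', 'if', 'book'] (min_width=16, slack=3)
Line 4: ['lightbulb', 'music'] (min_width=15, slack=4)

Answer: |pharmacy     pencil|
|dust    from   wolf|
|security   if  book|
|lightbulb music    |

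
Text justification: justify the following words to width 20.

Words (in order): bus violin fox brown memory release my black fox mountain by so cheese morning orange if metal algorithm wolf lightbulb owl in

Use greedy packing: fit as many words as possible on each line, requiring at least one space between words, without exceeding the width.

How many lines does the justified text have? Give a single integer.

Answer: 7

Derivation:
Line 1: ['bus', 'violin', 'fox', 'brown'] (min_width=20, slack=0)
Line 2: ['memory', 'release', 'my'] (min_width=17, slack=3)
Line 3: ['black', 'fox', 'mountain'] (min_width=18, slack=2)
Line 4: ['by', 'so', 'cheese', 'morning'] (min_width=20, slack=0)
Line 5: ['orange', 'if', 'metal'] (min_width=15, slack=5)
Line 6: ['algorithm', 'wolf'] (min_width=14, slack=6)
Line 7: ['lightbulb', 'owl', 'in'] (min_width=16, slack=4)
Total lines: 7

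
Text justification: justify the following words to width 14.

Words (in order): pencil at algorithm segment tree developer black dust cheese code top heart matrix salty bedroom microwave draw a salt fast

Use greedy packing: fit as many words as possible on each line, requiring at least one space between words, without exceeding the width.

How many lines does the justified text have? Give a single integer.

Line 1: ['pencil', 'at'] (min_width=9, slack=5)
Line 2: ['algorithm'] (min_width=9, slack=5)
Line 3: ['segment', 'tree'] (min_width=12, slack=2)
Line 4: ['developer'] (min_width=9, slack=5)
Line 5: ['black', 'dust'] (min_width=10, slack=4)
Line 6: ['cheese', 'code'] (min_width=11, slack=3)
Line 7: ['top', 'heart'] (min_width=9, slack=5)
Line 8: ['matrix', 'salty'] (min_width=12, slack=2)
Line 9: ['bedroom'] (min_width=7, slack=7)
Line 10: ['microwave', 'draw'] (min_width=14, slack=0)
Line 11: ['a', 'salt', 'fast'] (min_width=11, slack=3)
Total lines: 11

Answer: 11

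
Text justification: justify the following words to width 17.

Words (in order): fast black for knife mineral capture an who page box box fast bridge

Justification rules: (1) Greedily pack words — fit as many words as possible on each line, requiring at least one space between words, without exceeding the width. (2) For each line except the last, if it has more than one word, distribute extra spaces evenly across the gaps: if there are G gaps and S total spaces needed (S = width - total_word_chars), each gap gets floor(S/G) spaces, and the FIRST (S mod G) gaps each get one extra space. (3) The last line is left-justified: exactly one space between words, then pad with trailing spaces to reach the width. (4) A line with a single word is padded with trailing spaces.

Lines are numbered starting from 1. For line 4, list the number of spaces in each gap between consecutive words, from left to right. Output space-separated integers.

Line 1: ['fast', 'black', 'for'] (min_width=14, slack=3)
Line 2: ['knife', 'mineral'] (min_width=13, slack=4)
Line 3: ['capture', 'an', 'who'] (min_width=14, slack=3)
Line 4: ['page', 'box', 'box', 'fast'] (min_width=17, slack=0)
Line 5: ['bridge'] (min_width=6, slack=11)

Answer: 1 1 1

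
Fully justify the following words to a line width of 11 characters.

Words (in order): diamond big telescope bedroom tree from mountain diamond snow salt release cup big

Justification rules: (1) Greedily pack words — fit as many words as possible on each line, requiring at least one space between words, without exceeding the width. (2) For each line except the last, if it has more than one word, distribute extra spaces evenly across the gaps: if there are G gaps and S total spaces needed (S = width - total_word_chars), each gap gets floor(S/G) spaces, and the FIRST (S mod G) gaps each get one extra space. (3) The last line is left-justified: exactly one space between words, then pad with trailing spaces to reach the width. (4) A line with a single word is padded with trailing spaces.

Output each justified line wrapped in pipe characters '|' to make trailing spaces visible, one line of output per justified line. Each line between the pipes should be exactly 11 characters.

Line 1: ['diamond', 'big'] (min_width=11, slack=0)
Line 2: ['telescope'] (min_width=9, slack=2)
Line 3: ['bedroom'] (min_width=7, slack=4)
Line 4: ['tree', 'from'] (min_width=9, slack=2)
Line 5: ['mountain'] (min_width=8, slack=3)
Line 6: ['diamond'] (min_width=7, slack=4)
Line 7: ['snow', 'salt'] (min_width=9, slack=2)
Line 8: ['release', 'cup'] (min_width=11, slack=0)
Line 9: ['big'] (min_width=3, slack=8)

Answer: |diamond big|
|telescope  |
|bedroom    |
|tree   from|
|mountain   |
|diamond    |
|snow   salt|
|release cup|
|big        |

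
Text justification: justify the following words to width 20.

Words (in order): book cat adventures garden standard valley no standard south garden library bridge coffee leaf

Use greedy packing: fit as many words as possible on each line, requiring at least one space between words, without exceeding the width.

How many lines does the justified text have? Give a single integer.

Line 1: ['book', 'cat', 'adventures'] (min_width=19, slack=1)
Line 2: ['garden', 'standard'] (min_width=15, slack=5)
Line 3: ['valley', 'no', 'standard'] (min_width=18, slack=2)
Line 4: ['south', 'garden', 'library'] (min_width=20, slack=0)
Line 5: ['bridge', 'coffee', 'leaf'] (min_width=18, slack=2)
Total lines: 5

Answer: 5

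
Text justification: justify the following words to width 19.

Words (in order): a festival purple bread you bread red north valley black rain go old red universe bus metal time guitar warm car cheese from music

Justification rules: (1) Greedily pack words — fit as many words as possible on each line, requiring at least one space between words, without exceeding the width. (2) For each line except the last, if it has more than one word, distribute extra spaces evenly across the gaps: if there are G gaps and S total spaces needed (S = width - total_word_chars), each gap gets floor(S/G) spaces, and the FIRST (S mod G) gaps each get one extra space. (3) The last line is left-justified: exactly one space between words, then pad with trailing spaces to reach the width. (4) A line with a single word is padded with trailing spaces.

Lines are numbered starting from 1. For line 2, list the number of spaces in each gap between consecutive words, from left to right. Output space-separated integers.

Line 1: ['a', 'festival', 'purple'] (min_width=17, slack=2)
Line 2: ['bread', 'you', 'bread', 'red'] (min_width=19, slack=0)
Line 3: ['north', 'valley', 'black'] (min_width=18, slack=1)
Line 4: ['rain', 'go', 'old', 'red'] (min_width=15, slack=4)
Line 5: ['universe', 'bus', 'metal'] (min_width=18, slack=1)
Line 6: ['time', 'guitar', 'warm'] (min_width=16, slack=3)
Line 7: ['car', 'cheese', 'from'] (min_width=15, slack=4)
Line 8: ['music'] (min_width=5, slack=14)

Answer: 1 1 1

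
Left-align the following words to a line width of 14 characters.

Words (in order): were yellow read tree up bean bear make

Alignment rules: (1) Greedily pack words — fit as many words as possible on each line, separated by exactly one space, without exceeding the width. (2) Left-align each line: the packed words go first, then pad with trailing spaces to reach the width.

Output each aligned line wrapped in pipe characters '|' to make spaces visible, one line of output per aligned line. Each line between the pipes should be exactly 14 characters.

Answer: |were yellow   |
|read tree up  |
|bean bear make|

Derivation:
Line 1: ['were', 'yellow'] (min_width=11, slack=3)
Line 2: ['read', 'tree', 'up'] (min_width=12, slack=2)
Line 3: ['bean', 'bear', 'make'] (min_width=14, slack=0)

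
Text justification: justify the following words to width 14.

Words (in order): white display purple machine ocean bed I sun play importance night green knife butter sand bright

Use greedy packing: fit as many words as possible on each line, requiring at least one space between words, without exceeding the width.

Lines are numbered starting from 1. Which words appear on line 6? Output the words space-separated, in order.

Line 1: ['white', 'display'] (min_width=13, slack=1)
Line 2: ['purple', 'machine'] (min_width=14, slack=0)
Line 3: ['ocean', 'bed', 'I'] (min_width=11, slack=3)
Line 4: ['sun', 'play'] (min_width=8, slack=6)
Line 5: ['importance'] (min_width=10, slack=4)
Line 6: ['night', 'green'] (min_width=11, slack=3)
Line 7: ['knife', 'butter'] (min_width=12, slack=2)
Line 8: ['sand', 'bright'] (min_width=11, slack=3)

Answer: night green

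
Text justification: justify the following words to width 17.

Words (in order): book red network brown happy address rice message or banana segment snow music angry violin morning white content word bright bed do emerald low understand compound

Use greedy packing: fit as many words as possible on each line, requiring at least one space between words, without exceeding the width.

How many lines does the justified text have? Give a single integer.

Line 1: ['book', 'red', 'network'] (min_width=16, slack=1)
Line 2: ['brown', 'happy'] (min_width=11, slack=6)
Line 3: ['address', 'rice'] (min_width=12, slack=5)
Line 4: ['message', 'or', 'banana'] (min_width=17, slack=0)
Line 5: ['segment', 'snow'] (min_width=12, slack=5)
Line 6: ['music', 'angry'] (min_width=11, slack=6)
Line 7: ['violin', 'morning'] (min_width=14, slack=3)
Line 8: ['white', 'content'] (min_width=13, slack=4)
Line 9: ['word', 'bright', 'bed'] (min_width=15, slack=2)
Line 10: ['do', 'emerald', 'low'] (min_width=14, slack=3)
Line 11: ['understand'] (min_width=10, slack=7)
Line 12: ['compound'] (min_width=8, slack=9)
Total lines: 12

Answer: 12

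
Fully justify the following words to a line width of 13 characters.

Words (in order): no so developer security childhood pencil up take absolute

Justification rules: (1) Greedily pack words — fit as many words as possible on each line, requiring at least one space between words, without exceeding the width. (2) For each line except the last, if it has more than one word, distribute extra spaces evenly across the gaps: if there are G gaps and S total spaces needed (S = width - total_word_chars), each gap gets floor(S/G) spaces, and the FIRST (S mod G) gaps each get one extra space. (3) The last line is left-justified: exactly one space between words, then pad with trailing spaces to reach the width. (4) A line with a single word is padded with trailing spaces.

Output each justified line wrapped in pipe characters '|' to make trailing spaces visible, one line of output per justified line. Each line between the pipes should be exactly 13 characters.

Answer: |no         so|
|developer    |
|security     |
|childhood    |
|pencil     up|
|take absolute|

Derivation:
Line 1: ['no', 'so'] (min_width=5, slack=8)
Line 2: ['developer'] (min_width=9, slack=4)
Line 3: ['security'] (min_width=8, slack=5)
Line 4: ['childhood'] (min_width=9, slack=4)
Line 5: ['pencil', 'up'] (min_width=9, slack=4)
Line 6: ['take', 'absolute'] (min_width=13, slack=0)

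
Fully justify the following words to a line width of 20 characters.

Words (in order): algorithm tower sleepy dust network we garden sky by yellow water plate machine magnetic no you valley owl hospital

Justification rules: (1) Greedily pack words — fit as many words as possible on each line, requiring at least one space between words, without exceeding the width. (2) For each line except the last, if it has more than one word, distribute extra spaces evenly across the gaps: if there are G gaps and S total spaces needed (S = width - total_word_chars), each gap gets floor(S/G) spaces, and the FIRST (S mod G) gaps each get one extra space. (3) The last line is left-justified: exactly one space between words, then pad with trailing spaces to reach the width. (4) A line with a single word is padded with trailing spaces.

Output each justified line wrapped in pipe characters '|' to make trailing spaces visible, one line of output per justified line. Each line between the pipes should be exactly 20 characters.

Answer: |algorithm      tower|
|sleepy  dust network|
|we   garden  sky  by|
|yellow  water  plate|
|machine  magnetic no|
|you    valley    owl|
|hospital            |

Derivation:
Line 1: ['algorithm', 'tower'] (min_width=15, slack=5)
Line 2: ['sleepy', 'dust', 'network'] (min_width=19, slack=1)
Line 3: ['we', 'garden', 'sky', 'by'] (min_width=16, slack=4)
Line 4: ['yellow', 'water', 'plate'] (min_width=18, slack=2)
Line 5: ['machine', 'magnetic', 'no'] (min_width=19, slack=1)
Line 6: ['you', 'valley', 'owl'] (min_width=14, slack=6)
Line 7: ['hospital'] (min_width=8, slack=12)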